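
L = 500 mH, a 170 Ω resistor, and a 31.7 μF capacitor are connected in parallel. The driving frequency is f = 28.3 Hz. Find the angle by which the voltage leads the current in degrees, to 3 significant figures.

43.6°

ω = 2πf = 177.8 rad/s
X_L = ωL = 88.9 Ω
X_C = 1/(ωC) = 177 Ω
Parallel: admittances add. Y = 1/R + 1/(jωL) + jωC
Y = (0.00588 − j0.00561) S
|Y| = 0.00813 S → |Z| = 1/|Y| = 123 Ω, ∠Z = −∠Y = 43.6°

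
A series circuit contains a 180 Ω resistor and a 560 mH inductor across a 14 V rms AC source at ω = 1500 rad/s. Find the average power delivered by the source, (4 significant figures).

47.80 mW

X_L = ωL = 840.0 Ω
Z = 180.0 + j840.0 Ω
|Z| = √(180.0² + 840.0²) = 859.1 Ω
∠Z = arctan(840.0/180.0) = 77.91°
I = V/|Z| = 16.30 mA
P = VI cos φ = 14 × 0.01630 × cos(77.91°) = 47.80 mW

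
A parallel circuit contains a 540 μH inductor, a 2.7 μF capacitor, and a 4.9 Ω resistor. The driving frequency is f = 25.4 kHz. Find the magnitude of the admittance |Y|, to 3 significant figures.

ω = 2πf = 159600 rad/s
X_L = ωL = 86.2 Ω
X_C = 1/(ωC) = 2.32 Ω
Parallel: admittances add. Y = 1/R + 1/(jωL) + jωC
Y = (0.204 + j0.419) S
|Y| = 0.466 S → |Z| = 1/|Y| = 2.14 Ω, ∠Z = −∠Y = -64.0°

466 mS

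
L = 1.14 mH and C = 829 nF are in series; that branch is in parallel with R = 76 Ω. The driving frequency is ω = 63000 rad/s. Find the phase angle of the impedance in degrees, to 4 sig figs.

X_L = ωL = 71.82 Ω
X_C = 1/(ωC) = 19.15 Ω
Branch 1: Z₁ = R = 76.00 Ω
Branch 2 (series LC): Z₂ = j(X_L − X_C) = j52.67 Ω
Parallel: Z = Z₁Z₂/(Z₁+Z₂), |Z| = 43.29 Ω, ∠Z = 55.28°

55.28°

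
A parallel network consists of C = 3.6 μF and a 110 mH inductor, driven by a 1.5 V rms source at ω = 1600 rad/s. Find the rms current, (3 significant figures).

117 μA

X_L = ωL = 176 Ω
X_C = 1/(ωC) = 174 Ω
Parallel: admittances add. Y = 1/(jωL) + jωC
Y = (0 + j7.82e-05) S
|Y| = 7.82e-05 S → |Z| = 1/|Y| = 12800 Ω, ∠Z = −∠Y = -90.0°
I = V/|Z| = 1.5/12800 = 117 μA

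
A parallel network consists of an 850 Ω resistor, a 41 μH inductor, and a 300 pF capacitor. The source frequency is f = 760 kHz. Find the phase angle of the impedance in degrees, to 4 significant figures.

72.25°

ω = 2πf = 4.775e+06 rad/s
X_L = ωL = 195.8 Ω
X_C = 1/(ωC) = 698.0 Ω
Parallel: admittances add. Y = 1/R + 1/(jωL) + jωC
Y = (0.001176 − j0.003675) S
|Y| = 0.003859 S → |Z| = 1/|Y| = 259.1 Ω, ∠Z = −∠Y = 72.25°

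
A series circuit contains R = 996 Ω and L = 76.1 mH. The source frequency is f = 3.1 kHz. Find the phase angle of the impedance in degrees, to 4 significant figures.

ω = 2πf = 19480 rad/s
X_L = ωL = 1482 Ω
Z = 996.0 + j1482 Ω
|Z| = √(996.0² + 1482²) = 1786 Ω
∠Z = arctan(1482/996.0) = 56.10°

56.10°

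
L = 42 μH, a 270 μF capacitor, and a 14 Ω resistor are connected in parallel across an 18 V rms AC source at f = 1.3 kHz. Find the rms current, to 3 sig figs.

12.8 A

ω = 2πf = 8168 rad/s
X_L = ωL = 0.343 Ω
X_C = 1/(ωC) = 0.453 Ω
Parallel: admittances add. Y = 1/R + 1/(jωL) + jωC
Y = (0.0714 − j0.710) S
|Y| = 0.713 S → |Z| = 1/|Y| = 1.40 Ω, ∠Z = −∠Y = 84.3°
I = V/|Z| = 18/1.40 = 12.8 A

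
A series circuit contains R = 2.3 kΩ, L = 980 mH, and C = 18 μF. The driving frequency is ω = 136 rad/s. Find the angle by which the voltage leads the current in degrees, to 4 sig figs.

-6.824°

X_L = ωL = 133.3 Ω
X_C = 1/(ωC) = 408.5 Ω
Net reactance X = X_L − X_C = -275.2 Ω
Z = 2300 − j275.2 Ω
|Z| = √(2300² + 275.2²) = 2316 Ω
∠Z = arctan(-275.2/2300) = -6.824°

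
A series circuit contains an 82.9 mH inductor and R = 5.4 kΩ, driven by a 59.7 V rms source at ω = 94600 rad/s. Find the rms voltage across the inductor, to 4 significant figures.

49.17 V

X_L = ωL = 7842 Ω
Z = 5400 + j7842 Ω
|Z| = √(5400² + 7842²) = 9522 Ω
I = V/|Z| = 6.270 mA
V_L = I·|Z_L| = 0.006270 × 7842 = 49.17 V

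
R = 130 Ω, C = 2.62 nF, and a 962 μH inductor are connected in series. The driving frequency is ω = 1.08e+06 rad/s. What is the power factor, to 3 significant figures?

0.186

X_L = ωL = 1040 Ω
X_C = 1/(ωC) = 353 Ω
Net reactance X = X_L − X_C = 686 Ω
Z = 130 + j686 Ω
|Z| = √(130² + 686²) = 698 Ω
∠Z = arctan(686/130) = 79.3°
cos φ = cos(79.3°) = 0.186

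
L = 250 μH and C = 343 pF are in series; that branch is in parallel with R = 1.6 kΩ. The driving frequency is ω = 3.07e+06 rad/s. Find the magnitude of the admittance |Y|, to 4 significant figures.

X_L = ωL = 767.5 Ω
X_C = 1/(ωC) = 949.7 Ω
Branch 1: Z₁ = R = 1600 Ω
Branch 2 (series LC): Z₂ = j(X_L − X_C) = −j182.2 Ω
Parallel: Z = Z₁Z₂/(Z₁+Z₂), |Z| = 181.0 Ω, ∠Z = -83.50°
|Y| = 1/|Z| = 5.525 mS

5.525 mS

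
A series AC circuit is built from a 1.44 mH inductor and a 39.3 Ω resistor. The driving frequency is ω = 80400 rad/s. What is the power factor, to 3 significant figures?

0.321

X_L = ωL = 116 Ω
Z = 39.3 + j116 Ω
|Z| = √(39.3² + 116²) = 122 Ω
∠Z = arctan(116/39.3) = 71.3°
cos φ = cos(71.3°) = 0.321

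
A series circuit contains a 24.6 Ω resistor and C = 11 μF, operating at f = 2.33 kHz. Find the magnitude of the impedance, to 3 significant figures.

25.4 Ω

ω = 2πf = 14640 rad/s
X_C = 1/(ωC) = 6.21 Ω
Z = 24.6 − j6.21 Ω
|Z| = √(24.6² + 6.21²) = 25.4 Ω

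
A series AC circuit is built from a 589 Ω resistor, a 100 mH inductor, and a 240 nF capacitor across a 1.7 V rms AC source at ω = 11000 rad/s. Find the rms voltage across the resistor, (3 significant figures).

1.08 V

X_L = ωL = 1100 Ω
X_C = 1/(ωC) = 379 Ω
Net reactance X = X_L − X_C = 721 Ω
Z = 589 + j721 Ω
|Z| = √(589² + 721²) = 931 Ω
I = V/|Z| = 1.83 mA
V_R = I·|Z_R| = 0.00183 × 589 = 1.08 V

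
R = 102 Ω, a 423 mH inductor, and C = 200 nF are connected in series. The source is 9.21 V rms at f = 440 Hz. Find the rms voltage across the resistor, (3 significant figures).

1.45 V

ω = 2πf = 2765 rad/s
X_L = ωL = 1170 Ω
X_C = 1/(ωC) = 1810 Ω
Net reactance X = X_L − X_C = -639 Ω
Z = 102 − j639 Ω
|Z| = √(102² + 639²) = 647 Ω
I = V/|Z| = 14.2 mA
V_R = I·|Z_R| = 0.0142 × 102 = 1.45 V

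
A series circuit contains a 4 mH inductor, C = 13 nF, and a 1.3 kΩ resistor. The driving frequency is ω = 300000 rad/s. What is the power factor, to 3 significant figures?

X_L = ωL = 1200 Ω
X_C = 1/(ωC) = 256 Ω
Net reactance X = X_L − X_C = 944 Ω
Z = 1300 + j944 Ω
|Z| = √(1300² + 944²) = 1610 Ω
∠Z = arctan(944/1300) = 36.0°
cos φ = cos(36.0°) = 0.809

0.809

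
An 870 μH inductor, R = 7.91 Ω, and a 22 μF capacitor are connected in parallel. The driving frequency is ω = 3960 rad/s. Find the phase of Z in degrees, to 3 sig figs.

58.1°

X_L = ωL = 3.45 Ω
X_C = 1/(ωC) = 11.5 Ω
Parallel: admittances add. Y = 1/R + 1/(jωL) + jωC
Y = (0.126 − j0.203) S
|Y| = 0.239 S → |Z| = 1/|Y| = 4.18 Ω, ∠Z = −∠Y = 58.1°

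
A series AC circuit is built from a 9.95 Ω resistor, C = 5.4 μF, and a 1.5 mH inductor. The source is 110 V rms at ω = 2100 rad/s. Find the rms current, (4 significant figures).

1.285 A

X_L = ωL = 3.150 Ω
X_C = 1/(ωC) = 88.18 Ω
Net reactance X = X_L − X_C = -85.03 Ω
Z = 9.950 − j85.03 Ω
|Z| = √(9.950² + 85.03²) = 85.61 Ω
I = V/|Z| = 110/85.61 = 1.285 A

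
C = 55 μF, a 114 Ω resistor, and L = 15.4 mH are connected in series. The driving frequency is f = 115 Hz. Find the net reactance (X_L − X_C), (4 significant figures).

-14.04 Ω

ω = 2πf = 722.6 rad/s
X_L = ωL = 11.13 Ω
X_C = 1/(ωC) = 25.16 Ω
X = 11.13 − 25.16 = -14.04 Ω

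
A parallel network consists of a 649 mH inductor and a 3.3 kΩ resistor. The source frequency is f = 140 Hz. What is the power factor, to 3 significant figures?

ω = 2πf = 879.6 rad/s
X_L = ωL = 571 Ω
Parallel: admittances add. Y = 1/R + 1/(jωL)
Y = (0.000303 − j0.00175) S
|Y| = 0.00178 S → |Z| = 1/|Y| = 563 Ω, ∠Z = −∠Y = 80.2°
cos φ = cos(80.2°) = 0.170

0.170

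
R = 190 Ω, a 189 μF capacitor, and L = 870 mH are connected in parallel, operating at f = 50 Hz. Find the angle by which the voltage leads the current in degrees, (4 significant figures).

-84.60°

ω = 2πf = 314.2 rad/s
X_L = ωL = 273.3 Ω
X_C = 1/(ωC) = 16.84 Ω
Parallel: admittances add. Y = 1/R + 1/(jωL) + jωC
Y = (0.005263 + j0.05572) S
|Y| = 0.05597 S → |Z| = 1/|Y| = 17.87 Ω, ∠Z = −∠Y = -84.60°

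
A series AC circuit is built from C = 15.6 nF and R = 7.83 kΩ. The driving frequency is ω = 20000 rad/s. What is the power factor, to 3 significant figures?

0.925

X_C = 1/(ωC) = 3210 Ω
Z = 7830 − j3210 Ω
|Z| = √(7830² + 3210²) = 8460 Ω
∠Z = arctan(-3210/7830) = -22.3°
cos φ = cos(-22.3°) = 0.925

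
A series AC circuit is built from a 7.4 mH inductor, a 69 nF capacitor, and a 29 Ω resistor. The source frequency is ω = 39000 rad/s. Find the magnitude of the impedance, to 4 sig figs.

87.93 Ω

X_L = ωL = 288.6 Ω
X_C = 1/(ωC) = 371.6 Ω
Net reactance X = X_L − X_C = -83.01 Ω
Z = 29.00 − j83.01 Ω
|Z| = √(29.00² + 83.01²) = 87.93 Ω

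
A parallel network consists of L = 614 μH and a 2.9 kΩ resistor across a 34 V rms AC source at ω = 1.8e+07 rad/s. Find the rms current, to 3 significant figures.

12.1 mA

X_L = ωL = 11100 Ω
Parallel: admittances add. Y = 1/R + 1/(jωL)
Y = (0.000345 − j9.05e-05) S
|Y| = 0.000357 S → |Z| = 1/|Y| = 2810 Ω, ∠Z = −∠Y = 14.7°
I = V/|Z| = 34/2810 = 12.1 mA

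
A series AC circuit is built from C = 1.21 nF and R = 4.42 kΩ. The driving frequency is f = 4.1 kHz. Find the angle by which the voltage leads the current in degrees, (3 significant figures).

ω = 2πf = 25760 rad/s
X_C = 1/(ωC) = 32100 Ω
Z = 4420 − j32100 Ω
|Z| = √(4420² + 32100²) = 32400 Ω
∠Z = arctan(-32100/4420) = -82.2°

-82.2°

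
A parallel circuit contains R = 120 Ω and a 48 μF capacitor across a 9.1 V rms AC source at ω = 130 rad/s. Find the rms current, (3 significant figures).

94.7 mA

X_C = 1/(ωC) = 160 Ω
Parallel: admittances add. Y = 1/R + jωC
Y = (0.00833 + j0.00624) S
|Y| = 0.0104 S → |Z| = 1/|Y| = 96.1 Ω, ∠Z = −∠Y = -36.8°
I = V/|Z| = 9.1/96.1 = 94.7 mA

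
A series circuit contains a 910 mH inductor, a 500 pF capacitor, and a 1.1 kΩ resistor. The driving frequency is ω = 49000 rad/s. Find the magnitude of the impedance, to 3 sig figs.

X_L = ωL = 44600 Ω
X_C = 1/(ωC) = 40800 Ω
Net reactance X = X_L − X_C = 3770 Ω
Z = 1100 + j3770 Ω
|Z| = √(1100² + 3770²) = 3930 Ω

3930 Ω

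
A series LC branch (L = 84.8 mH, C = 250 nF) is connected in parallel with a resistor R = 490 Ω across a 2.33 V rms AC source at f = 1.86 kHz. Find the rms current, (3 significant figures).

ω = 2πf = 11690 rad/s
X_L = ωL = 991 Ω
X_C = 1/(ωC) = 342 Ω
Branch 1: Z₁ = R = 490 Ω
Branch 2 (series LC): Z₂ = j(X_L − X_C) = j649 Ω
Parallel: Z = Z₁Z₂/(Z₁+Z₂), |Z| = 391 Ω, ∠Z = 37.1°
I = V/|Z| = 2.33/391 = 5.96 mA

5.96 mA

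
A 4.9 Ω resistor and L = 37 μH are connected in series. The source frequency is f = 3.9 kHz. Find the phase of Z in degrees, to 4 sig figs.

ω = 2πf = 24500 rad/s
X_L = ωL = 0.9067 Ω
Z = 4.900 + j0.9067 Ω
|Z| = √(4.900² + 0.9067²) = 4.983 Ω
∠Z = arctan(0.9067/4.900) = 10.48°

10.48°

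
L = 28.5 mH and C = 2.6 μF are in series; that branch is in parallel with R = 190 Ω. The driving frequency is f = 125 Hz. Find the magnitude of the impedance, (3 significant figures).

176 Ω

ω = 2πf = 785.4 rad/s
X_L = ωL = 22.4 Ω
X_C = 1/(ωC) = 490 Ω
Branch 1: Z₁ = R = 190 Ω
Branch 2 (series LC): Z₂ = j(X_L − X_C) = −j467 Ω
Parallel: Z = Z₁Z₂/(Z₁+Z₂), |Z| = 176 Ω, ∠Z = -22.1°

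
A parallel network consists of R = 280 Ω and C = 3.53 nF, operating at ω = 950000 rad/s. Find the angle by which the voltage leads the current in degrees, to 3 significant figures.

-43.2°

X_C = 1/(ωC) = 298 Ω
Parallel: admittances add. Y = 1/R + jωC
Y = (0.00357 + j0.00335) S
|Y| = 0.00490 S → |Z| = 1/|Y| = 204 Ω, ∠Z = −∠Y = -43.2°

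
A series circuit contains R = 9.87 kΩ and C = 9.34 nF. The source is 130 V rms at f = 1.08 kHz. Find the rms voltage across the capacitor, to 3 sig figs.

ω = 2πf = 6786 rad/s
X_C = 1/(ωC) = 15800 Ω
Z = 9870 − j15800 Ω
|Z| = √(9870² + 15800²) = 18600 Ω
I = V/|Z| = 6.99 mA
V_C = I·|Z_C| = 0.00699 × 15800 = 110 V

110 V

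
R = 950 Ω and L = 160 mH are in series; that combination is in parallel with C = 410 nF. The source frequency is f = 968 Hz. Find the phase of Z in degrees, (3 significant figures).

ω = 2πf = 6082 rad/s
X_L = ωL = 973 Ω
X_C = 1/(ωC) = 401 Ω
Branch 1 (R+jX_L): Z₁ = 950 + j973 Ω, |Z₁| = 1360 Ω
Branch 2 (−jX_C): Z₂ = −j401 Ω
Parallel: Z = Z₁Z₂/(Z₁+Z₂), |Z| = 492 Ω, ∠Z = -75.4°

-75.4°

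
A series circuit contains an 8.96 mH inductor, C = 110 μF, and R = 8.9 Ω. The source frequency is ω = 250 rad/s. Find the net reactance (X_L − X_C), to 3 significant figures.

X_L = ωL = 2.24 Ω
X_C = 1/(ωC) = 36.4 Ω
X = 2.24 − 36.4 = -34.1 Ω

-34.1 Ω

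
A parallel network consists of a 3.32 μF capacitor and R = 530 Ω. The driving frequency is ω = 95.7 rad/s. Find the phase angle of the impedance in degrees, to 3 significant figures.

X_C = 1/(ωC) = 3150 Ω
Parallel: admittances add. Y = 1/R + jωC
Y = (0.00189 + j0.000318) S
|Y| = 0.00191 S → |Z| = 1/|Y| = 523 Ω, ∠Z = −∠Y = -9.56°

-9.56°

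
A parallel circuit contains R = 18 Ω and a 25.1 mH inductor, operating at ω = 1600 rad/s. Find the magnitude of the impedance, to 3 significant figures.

X_L = ωL = 40.2 Ω
Parallel: admittances add. Y = 1/R + 1/(jωL)
Y = (0.0556 − j0.0249) S
|Y| = 0.0609 S → |Z| = 1/|Y| = 16.4 Ω, ∠Z = −∠Y = 24.1°

16.4 Ω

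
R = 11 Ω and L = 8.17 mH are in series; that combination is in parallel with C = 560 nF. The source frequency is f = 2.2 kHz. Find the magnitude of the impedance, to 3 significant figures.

ω = 2πf = 13820 rad/s
X_L = ωL = 113 Ω
X_C = 1/(ωC) = 129 Ω
Branch 1 (R+jX_L): Z₁ = 11.0 + j113 Ω, |Z₁| = 113 Ω
Branch 2 (−jX_C): Z₂ = −j129 Ω
Parallel: Z = Z₁Z₂/(Z₁+Z₂), |Z| = 747 Ω, ∠Z = 50.3°

747 Ω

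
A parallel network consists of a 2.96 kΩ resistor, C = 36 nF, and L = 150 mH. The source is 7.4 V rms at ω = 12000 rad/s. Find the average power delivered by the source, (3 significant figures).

18.5 mW

X_L = ωL = 1800 Ω
X_C = 1/(ωC) = 2310 Ω
Parallel: admittances add. Y = 1/R + 1/(jωL) + jωC
Y = (0.000338 − j0.000124) S
|Y| = 0.000360 S → |Z| = 1/|Y| = 2780 Ω, ∠Z = −∠Y = 20.1°
I = V/|Z| = 2.66 mA
P = VI cos φ = 7.4 × 0.00266 × cos(20.1°) = 18.5 mW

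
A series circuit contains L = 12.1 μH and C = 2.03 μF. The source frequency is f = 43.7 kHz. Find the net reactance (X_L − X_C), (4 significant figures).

1.528 Ω

ω = 2πf = 274600 rad/s
X_L = ωL = 3.322 Ω
X_C = 1/(ωC) = 1.794 Ω
X = 3.322 − 1.794 = 1.528 Ω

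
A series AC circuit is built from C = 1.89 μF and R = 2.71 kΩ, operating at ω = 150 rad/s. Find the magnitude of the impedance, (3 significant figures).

4450 Ω

X_C = 1/(ωC) = 3530 Ω
Z = 2710 − j3530 Ω
|Z| = √(2710² + 3530²) = 4450 Ω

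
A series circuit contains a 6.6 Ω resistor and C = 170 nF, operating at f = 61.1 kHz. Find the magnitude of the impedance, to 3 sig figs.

ω = 2πf = 383900 rad/s
X_C = 1/(ωC) = 15.3 Ω
Z = 6.60 − j15.3 Ω
|Z| = √(6.60² + 15.3²) = 16.7 Ω

16.7 Ω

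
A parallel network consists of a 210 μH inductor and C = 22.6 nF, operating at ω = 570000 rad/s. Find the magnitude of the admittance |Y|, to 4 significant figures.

X_L = ωL = 119.7 Ω
X_C = 1/(ωC) = 77.63 Ω
Parallel: admittances add. Y = 1/(jωL) + jωC
Y = (0 + j0.004528) S
|Y| = 0.004528 S → |Z| = 1/|Y| = 220.9 Ω, ∠Z = −∠Y = -90.00°

4.528 mS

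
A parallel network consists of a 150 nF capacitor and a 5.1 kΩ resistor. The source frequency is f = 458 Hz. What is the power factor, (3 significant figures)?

ω = 2πf = 2878 rad/s
X_C = 1/(ωC) = 2320 Ω
Parallel: admittances add. Y = 1/R + jωC
Y = (0.000196 + j0.000432) S
|Y| = 0.000474 S → |Z| = 1/|Y| = 2110 Ω, ∠Z = −∠Y = -65.6°
cos φ = cos(-65.6°) = 0.414

0.414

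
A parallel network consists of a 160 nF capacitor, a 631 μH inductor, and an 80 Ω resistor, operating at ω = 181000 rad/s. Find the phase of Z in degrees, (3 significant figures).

-58.3°

X_L = ωL = 114 Ω
X_C = 1/(ωC) = 34.5 Ω
Parallel: admittances add. Y = 1/R + 1/(jωL) + jωC
Y = (0.0125 + j0.0202) S
|Y| = 0.0238 S → |Z| = 1/|Y| = 42.1 Ω, ∠Z = −∠Y = -58.3°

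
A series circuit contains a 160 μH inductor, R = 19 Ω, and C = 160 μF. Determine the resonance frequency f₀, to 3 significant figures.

ω₀ = 1/√(LC) = 1/√(0.00016 × 0.00016) = 6250 rad/s
f₀ = ω₀/(2π) = 995 Hz

995 Hz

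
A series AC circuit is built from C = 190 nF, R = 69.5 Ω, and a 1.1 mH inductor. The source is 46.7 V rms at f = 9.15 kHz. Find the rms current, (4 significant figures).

ω = 2πf = 57490 rad/s
X_L = ωL = 63.24 Ω
X_C = 1/(ωC) = 91.55 Ω
Net reactance X = X_L − X_C = -28.31 Ω
Z = 69.50 − j28.31 Ω
|Z| = √(69.50² + 28.31²) = 75.04 Ω
I = V/|Z| = 46.7/75.04 = 622.3 mA

622.3 mA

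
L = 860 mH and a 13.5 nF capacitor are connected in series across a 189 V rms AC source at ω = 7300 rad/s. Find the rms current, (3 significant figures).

48.8 mA

X_L = ωL = 6280 Ω
X_C = 1/(ωC) = 10100 Ω
Net reactance X = X_L − X_C = -3870 Ω
Z = − j3870 Ω
|Z| = √(0² + 3870²) = 3870 Ω
I = V/|Z| = 189/3870 = 48.8 mA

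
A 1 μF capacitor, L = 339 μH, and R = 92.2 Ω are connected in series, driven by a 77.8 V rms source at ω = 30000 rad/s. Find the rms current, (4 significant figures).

818.4 mA

X_L = ωL = 10.17 Ω
X_C = 1/(ωC) = 33.33 Ω
Net reactance X = X_L − X_C = -23.16 Ω
Z = 92.20 − j23.16 Ω
|Z| = √(92.20² + 23.16²) = 95.07 Ω
I = V/|Z| = 77.8/95.07 = 818.4 mA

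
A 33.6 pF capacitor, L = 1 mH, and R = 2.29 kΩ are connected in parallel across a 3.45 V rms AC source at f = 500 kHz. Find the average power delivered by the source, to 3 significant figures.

5.20 mW

ω = 2πf = 3.142e+06 rad/s
X_L = ωL = 3140 Ω
X_C = 1/(ωC) = 9470 Ω
Parallel: admittances add. Y = 1/R + 1/(jωL) + jωC
Y = (0.000437 − j0.000213) S
|Y| = 0.000486 S → |Z| = 1/|Y| = 2060 Ω, ∠Z = −∠Y = 26.0°
I = V/|Z| = 1.68 mA
P = VI cos φ = 3.45 × 0.00168 × cos(26.0°) = 5.20 mW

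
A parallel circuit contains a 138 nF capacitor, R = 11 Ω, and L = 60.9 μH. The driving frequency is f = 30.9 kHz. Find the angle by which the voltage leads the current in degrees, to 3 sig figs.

ω = 2πf = 194200 rad/s
X_L = ωL = 11.8 Ω
X_C = 1/(ωC) = 37.3 Ω
Parallel: admittances add. Y = 1/R + 1/(jωL) + jωC
Y = (0.0909 − j0.0578) S
|Y| = 0.108 S → |Z| = 1/|Y| = 9.28 Ω, ∠Z = −∠Y = 32.4°

32.4°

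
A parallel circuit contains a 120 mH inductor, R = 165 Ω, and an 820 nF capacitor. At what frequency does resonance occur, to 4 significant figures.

ω₀ = 1/√(LC) = 1/√(0.12 × 8.2e-07) = 3188 rad/s
f₀ = ω₀/(2π) = 507.4 Hz

507.4 Hz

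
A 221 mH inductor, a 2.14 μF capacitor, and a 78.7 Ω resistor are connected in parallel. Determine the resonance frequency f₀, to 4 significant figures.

ω₀ = 1/√(LC) = 1/√(0.221 × 2.14e-06) = 1454 rad/s
f₀ = ω₀/(2π) = 231.4 Hz

231.4 Hz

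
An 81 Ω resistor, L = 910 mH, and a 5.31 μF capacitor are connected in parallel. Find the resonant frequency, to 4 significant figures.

72.40 Hz

ω₀ = 1/√(LC) = 1/√(0.91 × 5.31e-06) = 454.9 rad/s
f₀ = ω₀/(2π) = 72.40 Hz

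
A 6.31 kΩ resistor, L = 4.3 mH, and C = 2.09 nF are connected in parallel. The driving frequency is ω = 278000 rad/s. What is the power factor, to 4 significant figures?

0.5271

X_L = ωL = 1195 Ω
X_C = 1/(ωC) = 1721 Ω
Parallel: admittances add. Y = 1/R + 1/(jωL) + jωC
Y = (0.0001585 − j0.0002555) S
|Y| = 0.0003007 S → |Z| = 1/|Y| = 3326 Ω, ∠Z = −∠Y = 58.19°
cos φ = cos(58.19°) = 0.5271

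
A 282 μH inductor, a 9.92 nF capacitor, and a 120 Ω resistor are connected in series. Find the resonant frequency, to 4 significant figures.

95.16 kHz

ω₀ = 1/√(LC) = 1/√(0.000282 × 9.92e-09) = 597900 rad/s
f₀ = ω₀/(2π) = 95.16 kHz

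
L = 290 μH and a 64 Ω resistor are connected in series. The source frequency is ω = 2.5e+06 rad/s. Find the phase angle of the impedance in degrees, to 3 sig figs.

85.0°

X_L = ωL = 725 Ω
Z = 64.0 + j725 Ω
|Z| = √(64.0² + 725²) = 728 Ω
∠Z = arctan(725/64.0) = 85.0°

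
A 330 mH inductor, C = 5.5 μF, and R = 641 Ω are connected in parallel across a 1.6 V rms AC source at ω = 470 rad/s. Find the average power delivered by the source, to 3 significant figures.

3.99 mW

X_L = ωL = 155 Ω
X_C = 1/(ωC) = 387 Ω
Parallel: admittances add. Y = 1/R + 1/(jωL) + jωC
Y = (0.00156 − j0.00386) S
|Y| = 0.00417 S → |Z| = 1/|Y| = 240 Ω, ∠Z = −∠Y = 68.0°
I = V/|Z| = 6.66 mA
P = VI cos φ = 1.6 × 0.00666 × cos(68.0°) = 3.99 mW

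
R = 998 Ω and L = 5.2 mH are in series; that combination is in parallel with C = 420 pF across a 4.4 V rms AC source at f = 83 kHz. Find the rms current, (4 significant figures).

ω = 2πf = 521500 rad/s
X_L = ωL = 2712 Ω
X_C = 1/(ωC) = 4566 Ω
Branch 1 (R+jX_L): Z₁ = 998.0 + j2712 Ω, |Z₁| = 2890 Ω
Branch 2 (−jX_C): Z₂ = −j4566 Ω
Parallel: Z = Z₁Z₂/(Z₁+Z₂), |Z| = 6266 Ω, ∠Z = 41.50°
I = V/|Z| = 4.4/6266 = 702.2 μA

702.2 μA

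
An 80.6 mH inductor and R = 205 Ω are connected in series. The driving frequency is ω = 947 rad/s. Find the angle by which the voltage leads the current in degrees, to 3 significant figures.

X_L = ωL = 76.3 Ω
Z = 205 + j76.3 Ω
|Z| = √(205² + 76.3²) = 219 Ω
∠Z = arctan(76.3/205) = 20.4°

20.4°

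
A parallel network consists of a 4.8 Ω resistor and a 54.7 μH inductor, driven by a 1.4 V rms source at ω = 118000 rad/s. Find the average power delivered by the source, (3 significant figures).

X_L = ωL = 6.45 Ω
Parallel: admittances add. Y = 1/R + 1/(jωL)
Y = (0.208 − j0.155) S
|Y| = 0.260 S → |Z| = 1/|Y| = 3.85 Ω, ∠Z = −∠Y = 36.6°
I = V/|Z| = 363 mA
P = VI cos φ = 1.4 × 0.363 × cos(36.6°) = 408 mW

408 mW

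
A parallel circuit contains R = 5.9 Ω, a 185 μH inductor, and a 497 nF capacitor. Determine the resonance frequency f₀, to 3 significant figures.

ω₀ = 1/√(LC) = 1/√(0.000185 × 4.97e-07) = 104300 rad/s
f₀ = ω₀/(2π) = 16.6 kHz

16.6 kHz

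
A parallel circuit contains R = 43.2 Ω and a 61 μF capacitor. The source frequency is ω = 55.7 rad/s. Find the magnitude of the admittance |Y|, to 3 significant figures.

23.4 mS

X_C = 1/(ωC) = 294 Ω
Parallel: admittances add. Y = 1/R + jωC
Y = (0.0231 + j0.00340) S
|Y| = 0.0234 S → |Z| = 1/|Y| = 42.7 Ω, ∠Z = −∠Y = -8.35°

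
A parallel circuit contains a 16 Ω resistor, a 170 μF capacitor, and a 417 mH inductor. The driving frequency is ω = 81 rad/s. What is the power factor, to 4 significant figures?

X_L = ωL = 33.78 Ω
X_C = 1/(ωC) = 72.62 Ω
Parallel: admittances add. Y = 1/R + 1/(jωL) + jωC
Y = (0.06250 − j0.01584) S
|Y| = 0.06448 S → |Z| = 1/|Y| = 15.51 Ω, ∠Z = −∠Y = 14.22°
cos φ = cos(14.22°) = 0.9694

0.9694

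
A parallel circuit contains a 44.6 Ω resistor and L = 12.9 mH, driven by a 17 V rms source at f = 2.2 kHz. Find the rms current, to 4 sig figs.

ω = 2πf = 13820 rad/s
X_L = ωL = 178.3 Ω
Parallel: admittances add. Y = 1/R + 1/(jωL)
Y = (0.02242 − j0.005608) S
|Y| = 0.02311 S → |Z| = 1/|Y| = 43.27 Ω, ∠Z = −∠Y = 14.04°
I = V/|Z| = 17/43.27 = 392.9 mA

392.9 mA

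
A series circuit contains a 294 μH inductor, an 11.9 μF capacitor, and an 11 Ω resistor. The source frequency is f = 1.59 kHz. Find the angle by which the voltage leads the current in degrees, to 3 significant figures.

-26.5°

ω = 2πf = 9990 rad/s
X_L = ωL = 2.94 Ω
X_C = 1/(ωC) = 8.41 Ω
Net reactance X = X_L − X_C = -5.47 Ω
Z = 11.0 − j5.47 Ω
|Z| = √(11.0² + 5.47²) = 12.3 Ω
∠Z = arctan(-5.47/11.0) = -26.5°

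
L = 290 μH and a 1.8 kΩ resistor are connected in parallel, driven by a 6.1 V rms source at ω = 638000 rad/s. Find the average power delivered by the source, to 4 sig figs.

X_L = ωL = 185.0 Ω
Parallel: admittances add. Y = 1/R + 1/(jωL)
Y = (0.0005556 − j0.005405) S
|Y| = 0.005433 S → |Z| = 1/|Y| = 184.1 Ω, ∠Z = −∠Y = 84.13°
I = V/|Z| = 33.14 mA
P = VI cos φ = 6.1 × 0.03314 × cos(84.13°) = 20.67 mW

20.67 mW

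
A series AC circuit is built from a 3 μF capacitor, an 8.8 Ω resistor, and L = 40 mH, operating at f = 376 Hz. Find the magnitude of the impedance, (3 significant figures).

47.4 Ω

ω = 2πf = 2362 rad/s
X_L = ωL = 94.5 Ω
X_C = 1/(ωC) = 141 Ω
Net reactance X = X_L − X_C = -46.6 Ω
Z = 8.80 − j46.6 Ω
|Z| = √(8.80² + 46.6²) = 47.4 Ω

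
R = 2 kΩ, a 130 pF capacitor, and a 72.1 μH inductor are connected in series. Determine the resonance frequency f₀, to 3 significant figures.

1.64 MHz

ω₀ = 1/√(LC) = 1/√(7.21e-05 × 1.3e-10) = 1.033e+07 rad/s
f₀ = ω₀/(2π) = 1.64 MHz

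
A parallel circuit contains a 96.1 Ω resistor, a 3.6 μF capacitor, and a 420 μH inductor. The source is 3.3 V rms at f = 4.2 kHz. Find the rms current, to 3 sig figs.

37.8 mA

ω = 2πf = 26390 rad/s
X_L = ωL = 11.1 Ω
X_C = 1/(ωC) = 10.5 Ω
Parallel: admittances add. Y = 1/R + 1/(jωL) + jωC
Y = (0.0104 + j0.00478) S
|Y| = 0.0115 S → |Z| = 1/|Y| = 87.3 Ω, ∠Z = −∠Y = -24.7°
I = V/|Z| = 3.3/87.3 = 37.8 mA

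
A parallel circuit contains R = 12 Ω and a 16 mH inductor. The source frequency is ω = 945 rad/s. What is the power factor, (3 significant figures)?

X_L = ωL = 15.1 Ω
Parallel: admittances add. Y = 1/R + 1/(jωL)
Y = (0.0833 − j0.0661) S
|Y| = 0.106 S → |Z| = 1/|Y| = 9.40 Ω, ∠Z = −∠Y = 38.4°
cos φ = cos(38.4°) = 0.783

0.783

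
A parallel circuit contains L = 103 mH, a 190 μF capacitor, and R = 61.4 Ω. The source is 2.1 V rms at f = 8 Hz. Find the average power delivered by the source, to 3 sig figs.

ω = 2πf = 50.27 rad/s
X_L = ωL = 5.18 Ω
X_C = 1/(ωC) = 105 Ω
Parallel: admittances add. Y = 1/R + 1/(jωL) + jωC
Y = (0.0163 − j0.184) S
|Y| = 0.184 S → |Z| = 1/|Y| = 5.43 Ω, ∠Z = −∠Y = 84.9°
I = V/|Z| = 387 mA
P = VI cos φ = 2.1 × 0.387 × cos(84.9°) = 71.8 mW

71.8 mW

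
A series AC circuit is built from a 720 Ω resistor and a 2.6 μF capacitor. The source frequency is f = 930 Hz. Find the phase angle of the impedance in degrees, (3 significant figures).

ω = 2πf = 5843 rad/s
X_C = 1/(ωC) = 65.8 Ω
Z = 720 − j65.8 Ω
|Z| = √(720² + 65.8²) = 723 Ω
∠Z = arctan(-65.8/720) = -5.22°

-5.22°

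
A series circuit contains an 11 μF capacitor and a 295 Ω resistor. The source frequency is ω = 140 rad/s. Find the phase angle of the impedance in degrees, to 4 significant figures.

-65.57°

X_C = 1/(ωC) = 649.4 Ω
Z = 295.0 − j649.4 Ω
|Z| = √(295.0² + 649.4²) = 713.2 Ω
∠Z = arctan(-649.4/295.0) = -65.57°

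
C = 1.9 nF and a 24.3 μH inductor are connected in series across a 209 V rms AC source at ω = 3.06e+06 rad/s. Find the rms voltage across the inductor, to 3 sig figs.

X_L = ωL = 74.4 Ω
X_C = 1/(ωC) = 172 Ω
Net reactance X = X_L − X_C = -97.6 Ω
Z = − j97.6 Ω
|Z| = √(0² + 97.6²) = 97.6 Ω
I = V/|Z| = 2.14 A
V_L = I·|Z_L| = 2.14 × 74.4 = 159 V

159 V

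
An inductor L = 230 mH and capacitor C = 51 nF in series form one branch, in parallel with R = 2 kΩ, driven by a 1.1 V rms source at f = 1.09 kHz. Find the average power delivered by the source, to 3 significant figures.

605 μW

ω = 2πf = 6849 rad/s
X_L = ωL = 1580 Ω
X_C = 1/(ωC) = 2860 Ω
Branch 1: Z₁ = R = 2000 Ω
Branch 2 (series LC): Z₂ = j(X_L − X_C) = −j1290 Ω
Parallel: Z = Z₁Z₂/(Z₁+Z₂), |Z| = 1080 Ω, ∠Z = -57.2°
I = V/|Z| = 1.02 mA
P = VI cos φ = 1.1 × 0.00102 × cos(-57.2°) = 605 μW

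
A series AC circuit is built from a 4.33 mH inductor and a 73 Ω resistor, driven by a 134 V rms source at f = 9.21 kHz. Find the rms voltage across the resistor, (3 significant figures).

ω = 2πf = 57870 rad/s
X_L = ωL = 251 Ω
Z = 73.0 + j251 Ω
|Z| = √(73.0² + 251²) = 261 Ω
I = V/|Z| = 513 mA
V_R = I·|Z_R| = 0.513 × 73.0 = 37.5 V

37.5 V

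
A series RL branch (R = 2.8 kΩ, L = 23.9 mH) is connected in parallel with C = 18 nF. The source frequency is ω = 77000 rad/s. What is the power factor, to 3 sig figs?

0.200

X_L = ωL = 1840 Ω
X_C = 1/(ωC) = 722 Ω
Branch 1 (R+jX_L): Z₁ = 2800 + j1840 Ω, |Z₁| = 3350 Ω
Branch 2 (−jX_C): Z₂ = −j722 Ω
Parallel: Z = Z₁Z₂/(Z₁+Z₂), |Z| = 802 Ω, ∠Z = -78.5°
cos φ = cos(-78.5°) = 0.200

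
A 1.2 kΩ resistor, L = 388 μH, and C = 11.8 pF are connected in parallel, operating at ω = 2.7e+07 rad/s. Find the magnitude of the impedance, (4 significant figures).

1159 Ω

X_L = ωL = 10480 Ω
X_C = 1/(ωC) = 3139 Ω
Parallel: admittances add. Y = 1/R + 1/(jωL) + jωC
Y = (0.0008333 + j0.0002231) S
|Y| = 0.0008627 S → |Z| = 1/|Y| = 1159 Ω, ∠Z = −∠Y = -14.99°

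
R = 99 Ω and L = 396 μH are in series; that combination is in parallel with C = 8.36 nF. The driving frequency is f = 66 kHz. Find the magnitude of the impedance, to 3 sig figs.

348 Ω

ω = 2πf = 414700 rad/s
X_L = ωL = 164 Ω
X_C = 1/(ωC) = 288 Ω
Branch 1 (R+jX_L): Z₁ = 99.0 + j164 Ω, |Z₁| = 192 Ω
Branch 2 (−jX_C): Z₂ = −j288 Ω
Parallel: Z = Z₁Z₂/(Z₁+Z₂), |Z| = 348 Ω, ∠Z = 20.4°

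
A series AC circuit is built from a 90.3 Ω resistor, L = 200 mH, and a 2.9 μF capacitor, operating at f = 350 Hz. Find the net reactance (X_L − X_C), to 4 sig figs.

ω = 2πf = 2199 rad/s
X_L = ωL = 439.8 Ω
X_C = 1/(ωC) = 156.8 Ω
X = 439.8 − 156.8 = 283.0 Ω

283.0 Ω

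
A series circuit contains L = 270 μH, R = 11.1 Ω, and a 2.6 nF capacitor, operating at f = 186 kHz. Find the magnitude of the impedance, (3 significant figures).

17.5 Ω

ω = 2πf = 1.169e+06 rad/s
X_L = ωL = 316 Ω
X_C = 1/(ωC) = 329 Ω
Net reactance X = X_L − X_C = -13.6 Ω
Z = 11.1 − j13.6 Ω
|Z| = √(11.1² + 13.6²) = 17.5 Ω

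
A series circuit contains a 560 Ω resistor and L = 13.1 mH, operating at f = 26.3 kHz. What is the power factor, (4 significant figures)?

0.2504

ω = 2πf = 165200 rad/s
X_L = ωL = 2165 Ω
Z = 560.0 + j2165 Ω
|Z| = √(560.0² + 2165²) = 2236 Ω
∠Z = arctan(2165/560.0) = 75.50°
cos φ = cos(75.50°) = 0.2504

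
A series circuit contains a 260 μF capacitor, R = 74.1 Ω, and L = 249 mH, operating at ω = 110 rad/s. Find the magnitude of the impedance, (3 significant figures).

X_L = ωL = 27.4 Ω
X_C = 1/(ωC) = 35.0 Ω
Net reactance X = X_L − X_C = -7.58 Ω
Z = 74.1 − j7.58 Ω
|Z| = √(74.1² + 7.58²) = 74.5 Ω

74.5 Ω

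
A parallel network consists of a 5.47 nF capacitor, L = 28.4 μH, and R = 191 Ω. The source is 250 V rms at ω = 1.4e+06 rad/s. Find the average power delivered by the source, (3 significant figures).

X_L = ωL = 39.8 Ω
X_C = 1/(ωC) = 131 Ω
Parallel: admittances add. Y = 1/R + 1/(jωL) + jωC
Y = (0.00524 − j0.0175) S
|Y| = 0.0183 S → |Z| = 1/|Y| = 54.8 Ω, ∠Z = −∠Y = 73.3°
I = V/|Z| = 4.56 A
P = VI cos φ = 250 × 4.56 × cos(73.3°) = 327 W

327 W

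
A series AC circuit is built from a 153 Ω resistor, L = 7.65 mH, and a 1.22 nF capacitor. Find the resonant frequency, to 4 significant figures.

52.10 kHz

ω₀ = 1/√(LC) = 1/√(0.00765 × 1.22e-09) = 327300 rad/s
f₀ = ω₀/(2π) = 52.10 kHz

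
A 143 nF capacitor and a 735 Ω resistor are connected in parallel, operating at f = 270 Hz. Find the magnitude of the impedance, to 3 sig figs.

ω = 2πf = 1696 rad/s
X_C = 1/(ωC) = 4120 Ω
Parallel: admittances add. Y = 1/R + jωC
Y = (0.00136 + j0.000243) S
|Y| = 0.00138 S → |Z| = 1/|Y| = 724 Ω, ∠Z = −∠Y = -10.1°

724 Ω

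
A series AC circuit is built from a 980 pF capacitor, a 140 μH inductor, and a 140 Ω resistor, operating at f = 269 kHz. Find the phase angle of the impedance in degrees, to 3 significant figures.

ω = 2πf = 1.69e+06 rad/s
X_L = ωL = 237 Ω
X_C = 1/(ωC) = 604 Ω
Net reactance X = X_L − X_C = -367 Ω
Z = 140 − j367 Ω
|Z| = √(140² + 367²) = 393 Ω
∠Z = arctan(-367/140) = -69.1°

-69.1°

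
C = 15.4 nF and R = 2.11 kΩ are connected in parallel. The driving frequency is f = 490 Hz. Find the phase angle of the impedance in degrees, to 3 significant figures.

-5.71°

ω = 2πf = 3079 rad/s
X_C = 1/(ωC) = 21100 Ω
Parallel: admittances add. Y = 1/R + jωC
Y = (0.000474 + j4.74e-05) S
|Y| = 0.000476 S → |Z| = 1/|Y| = 2100 Ω, ∠Z = −∠Y = -5.71°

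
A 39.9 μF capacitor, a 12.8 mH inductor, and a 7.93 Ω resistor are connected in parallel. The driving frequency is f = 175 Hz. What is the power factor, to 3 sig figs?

0.978

ω = 2πf = 1100 rad/s
X_L = ωL = 14.1 Ω
X_C = 1/(ωC) = 22.8 Ω
Parallel: admittances add. Y = 1/R + 1/(jωL) + jωC
Y = (0.126 − j0.0272) S
|Y| = 0.129 S → |Z| = 1/|Y| = 7.75 Ω, ∠Z = −∠Y = 12.2°
cos φ = cos(12.2°) = 0.978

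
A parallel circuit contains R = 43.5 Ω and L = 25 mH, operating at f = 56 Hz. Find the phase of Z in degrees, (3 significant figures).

ω = 2πf = 351.9 rad/s
X_L = ωL = 8.80 Ω
Parallel: admittances add. Y = 1/R + 1/(jωL)
Y = (0.0230 − j0.114) S
|Y| = 0.116 S → |Z| = 1/|Y| = 8.62 Ω, ∠Z = −∠Y = 78.6°

78.6°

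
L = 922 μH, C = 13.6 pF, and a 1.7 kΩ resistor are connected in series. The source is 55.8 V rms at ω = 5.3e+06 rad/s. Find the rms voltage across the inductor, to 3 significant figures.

29.8 V

X_L = ωL = 4890 Ω
X_C = 1/(ωC) = 13900 Ω
Net reactance X = X_L − X_C = -8990 Ω
Z = 1700 − j8990 Ω
|Z| = √(1700² + 8990²) = 9150 Ω
I = V/|Z| = 6.10 mA
V_L = I·|Z_L| = 0.00610 × 4890 = 29.8 V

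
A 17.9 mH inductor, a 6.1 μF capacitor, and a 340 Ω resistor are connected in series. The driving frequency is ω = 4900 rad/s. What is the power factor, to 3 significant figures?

0.988

X_L = ωL = 87.7 Ω
X_C = 1/(ωC) = 33.5 Ω
Net reactance X = X_L − X_C = 54.3 Ω
Z = 340 + j54.3 Ω
|Z| = √(340² + 54.3²) = 344 Ω
∠Z = arctan(54.3/340) = 9.07°
cos φ = cos(9.07°) = 0.988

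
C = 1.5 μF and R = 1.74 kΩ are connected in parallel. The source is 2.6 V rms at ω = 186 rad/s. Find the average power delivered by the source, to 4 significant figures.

X_C = 1/(ωC) = 3584 Ω
Parallel: admittances add. Y = 1/R + jωC
Y = (0.0005747 + j0.0002790) S
|Y| = 0.0006389 S → |Z| = 1/|Y| = 1565 Ω, ∠Z = −∠Y = -25.89°
I = V/|Z| = 1.661 mA
P = VI cos φ = 2.6 × 0.001661 × cos(-25.89°) = 3.885 mW

3.885 mW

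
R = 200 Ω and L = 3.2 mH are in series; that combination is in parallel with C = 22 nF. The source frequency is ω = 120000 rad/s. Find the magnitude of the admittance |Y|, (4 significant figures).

1.220 mS

X_L = ωL = 384.0 Ω
X_C = 1/(ωC) = 378.8 Ω
Branch 1 (R+jX_L): Z₁ = 200.0 + j384.0 Ω, |Z₁| = 433.0 Ω
Branch 2 (−jX_C): Z₂ = −j378.8 Ω
Parallel: Z = Z₁Z₂/(Z₁+Z₂), |Z| = 819.7 Ω, ∠Z = -29.00°
|Y| = 1/|Z| = 1.220 mS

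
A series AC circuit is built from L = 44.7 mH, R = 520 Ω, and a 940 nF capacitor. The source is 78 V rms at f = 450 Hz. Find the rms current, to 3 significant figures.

ω = 2πf = 2827 rad/s
X_L = ωL = 126 Ω
X_C = 1/(ωC) = 376 Ω
Net reactance X = X_L − X_C = -250 Ω
Z = 520 − j250 Ω
|Z| = √(520² + 250²) = 577 Ω
I = V/|Z| = 78/577 = 135 mA

135 mA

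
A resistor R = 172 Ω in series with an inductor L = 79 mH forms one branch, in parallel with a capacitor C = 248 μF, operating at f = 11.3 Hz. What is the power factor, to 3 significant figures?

0.316

ω = 2πf = 71.00 rad/s
X_L = ωL = 5.61 Ω
X_C = 1/(ωC) = 56.8 Ω
Branch 1 (R+jX_L): Z₁ = 172 + j5.61 Ω, |Z₁| = 172 Ω
Branch 2 (−jX_C): Z₂ = −j56.8 Ω
Parallel: Z = Z₁Z₂/(Z₁+Z₂), |Z| = 54.5 Ω, ∠Z = -71.6°
cos φ = cos(-71.6°) = 0.316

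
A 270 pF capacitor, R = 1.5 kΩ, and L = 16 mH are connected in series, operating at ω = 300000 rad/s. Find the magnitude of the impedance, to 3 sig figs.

7690 Ω

X_L = ωL = 4800 Ω
X_C = 1/(ωC) = 12300 Ω
Net reactance X = X_L − X_C = -7550 Ω
Z = 1500 − j7550 Ω
|Z| = √(1500² + 7550²) = 7690 Ω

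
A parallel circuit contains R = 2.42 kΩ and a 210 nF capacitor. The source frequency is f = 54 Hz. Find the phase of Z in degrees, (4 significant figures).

-9.783°

ω = 2πf = 339.3 rad/s
X_C = 1/(ωC) = 14030 Ω
Parallel: admittances add. Y = 1/R + jωC
Y = (0.0004132 + j7.125e-05) S
|Y| = 0.0004193 S → |Z| = 1/|Y| = 2385 Ω, ∠Z = −∠Y = -9.783°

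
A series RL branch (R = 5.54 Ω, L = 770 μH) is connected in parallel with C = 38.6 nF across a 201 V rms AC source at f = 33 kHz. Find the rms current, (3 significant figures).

354 mA

ω = 2πf = 207300 rad/s
X_L = ωL = 160 Ω
X_C = 1/(ωC) = 125 Ω
Branch 1 (R+jX_L): Z₁ = 5.54 + j160 Ω, |Z₁| = 160 Ω
Branch 2 (−jX_C): Z₂ = −j125 Ω
Parallel: Z = Z₁Z₂/(Z₁+Z₂), |Z| = 568 Ω, ∠Z = -82.9°
I = V/|Z| = 201/568 = 354 mA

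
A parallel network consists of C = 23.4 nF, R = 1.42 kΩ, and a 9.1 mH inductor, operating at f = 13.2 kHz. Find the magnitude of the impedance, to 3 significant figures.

1070 Ω

ω = 2πf = 82940 rad/s
X_L = ωL = 755 Ω
X_C = 1/(ωC) = 515 Ω
Parallel: admittances add. Y = 1/R + 1/(jωL) + jωC
Y = (0.000704 + j0.000616) S
|Y| = 0.000935 S → |Z| = 1/|Y| = 1070 Ω, ∠Z = −∠Y = -41.2°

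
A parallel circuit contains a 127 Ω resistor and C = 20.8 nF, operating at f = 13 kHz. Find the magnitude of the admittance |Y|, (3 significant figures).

ω = 2πf = 81680 rad/s
X_C = 1/(ωC) = 589 Ω
Parallel: admittances add. Y = 1/R + jωC
Y = (0.00787 + j0.00170) S
|Y| = 0.00806 S → |Z| = 1/|Y| = 124 Ω, ∠Z = −∠Y = -12.2°

8.06 mS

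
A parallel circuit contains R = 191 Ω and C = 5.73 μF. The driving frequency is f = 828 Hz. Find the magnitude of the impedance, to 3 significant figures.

33.0 Ω

ω = 2πf = 5202 rad/s
X_C = 1/(ωC) = 33.5 Ω
Parallel: admittances add. Y = 1/R + jωC
Y = (0.00524 + j0.0298) S
|Y| = 0.0303 S → |Z| = 1/|Y| = 33.0 Ω, ∠Z = −∠Y = -80.0°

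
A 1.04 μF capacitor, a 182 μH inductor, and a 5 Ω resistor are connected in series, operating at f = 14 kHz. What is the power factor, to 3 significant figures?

0.702

ω = 2πf = 87960 rad/s
X_L = ωL = 16.0 Ω
X_C = 1/(ωC) = 10.9 Ω
Net reactance X = X_L − X_C = 5.08 Ω
Z = 5.00 + j5.08 Ω
|Z| = √(5.00² + 5.08²) = 7.13 Ω
∠Z = arctan(5.08/5.00) = 45.4°
cos φ = cos(45.4°) = 0.702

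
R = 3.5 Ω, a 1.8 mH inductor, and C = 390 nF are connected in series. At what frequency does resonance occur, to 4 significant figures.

6.007 kHz

ω₀ = 1/√(LC) = 1/√(0.0018 × 3.9e-07) = 37740 rad/s
f₀ = ω₀/(2π) = 6.007 kHz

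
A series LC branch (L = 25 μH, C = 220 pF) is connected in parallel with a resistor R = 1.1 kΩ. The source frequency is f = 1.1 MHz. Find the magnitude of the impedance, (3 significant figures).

444 Ω

ω = 2πf = 6.912e+06 rad/s
X_L = ωL = 173 Ω
X_C = 1/(ωC) = 658 Ω
Branch 1: Z₁ = R = 1100 Ω
Branch 2 (series LC): Z₂ = j(X_L − X_C) = −j485 Ω
Parallel: Z = Z₁Z₂/(Z₁+Z₂), |Z| = 444 Ω, ∠Z = -66.2°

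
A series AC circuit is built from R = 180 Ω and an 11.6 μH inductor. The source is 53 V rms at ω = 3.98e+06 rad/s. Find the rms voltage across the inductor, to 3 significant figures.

X_L = ωL = 46.2 Ω
Z = 180 + j46.2 Ω
|Z| = √(180² + 46.2²) = 186 Ω
I = V/|Z| = 285 mA
V_L = I·|Z_L| = 0.285 × 46.2 = 13.2 V

13.2 V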